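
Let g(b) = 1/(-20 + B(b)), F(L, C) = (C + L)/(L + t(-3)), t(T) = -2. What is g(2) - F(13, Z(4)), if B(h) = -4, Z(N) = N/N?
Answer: -347/264 ≈ -1.3144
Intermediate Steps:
Z(N) = 1
F(L, C) = (C + L)/(-2 + L) (F(L, C) = (C + L)/(L - 2) = (C + L)/(-2 + L))
g(b) = -1/24 (g(b) = 1/(-20 - 4) = 1/(-24) = -1/24)
g(2) - F(13, Z(4)) = -1/24 - (1 + 13)/(-2 + 13) = -1/24 - 14/11 = -347/264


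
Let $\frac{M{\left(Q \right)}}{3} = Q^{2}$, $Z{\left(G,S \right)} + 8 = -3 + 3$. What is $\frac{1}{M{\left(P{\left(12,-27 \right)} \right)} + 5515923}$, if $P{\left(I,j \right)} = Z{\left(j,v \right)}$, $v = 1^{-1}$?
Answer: $\frac{1}{5516115} \approx 1.8129 \cdot 10^{-7}$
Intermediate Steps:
$v = 1$
$Z{\left(G,S \right)} = -8$ ($Z{\left(G,S \right)} = -8 + \left(-3 + 3\right) = -8 + 0 = -8$)
$P{\left(I,j \right)} = -8$
$M{\left(Q \right)} = 3 Q^{2}$
$\frac{1}{M{\left(P{\left(12,-27 \right)} \right)} + 5515923} = \frac{1}{3 \left(-8\right)^{2} + 5515923} = \frac{1}{3 \cdot 64 + 5515923} = \frac{1}{192 + 5515923} = \frac{1}{5516115}$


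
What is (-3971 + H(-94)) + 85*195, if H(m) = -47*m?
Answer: 17022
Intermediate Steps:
(-3971 + H(-94)) + 85*195 = (-3971 - 47*(-94)) + 85*195 = (-3971 + 4418) + 16575 = 447 + 16575 = 17022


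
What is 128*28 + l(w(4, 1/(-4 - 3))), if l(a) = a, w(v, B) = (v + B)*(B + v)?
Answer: 176345/49 ≈ 3598.9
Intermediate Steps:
w(v, B) = (B + v)² (w(v, B) = (B + v)*(B + v) = (B + v)²)
128*28 + l(w(4, 1/(-4 - 3))) = 128*28 + (1/(-4 - 3) + 4)² = 3584 + (1/(-7) + 4)² = 3584 + (-⅐ + 4)² = 3584 + (27/7)² = 3584 + 729/49 = 176345/49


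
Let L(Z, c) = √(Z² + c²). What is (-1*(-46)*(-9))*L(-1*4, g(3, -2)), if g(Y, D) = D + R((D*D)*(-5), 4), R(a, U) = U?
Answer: -828*√5 ≈ -1851.5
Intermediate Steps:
g(Y, D) = 4 + D (g(Y, D) = D + 4 = 4 + D)
(-1*(-46)*(-9))*L(-1*4, g(3, -2)) = (-1*(-46)*(-9))*√((-1*4)² + (4 - 2)²) = (46*(-9))*√((-4)² + 2²) = -414*√(16 + 4) = -828*√5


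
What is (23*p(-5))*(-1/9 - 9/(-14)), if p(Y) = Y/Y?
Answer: 1541/126 ≈ 12.230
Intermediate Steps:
p(Y) = 1
(23*p(-5))*(-1/9 - 9/(-14)) = (23*1)*(-1/9 - 9/(-14)) = 23*(-1*1/9 - 9*(-1/14)) = 23*(-1/9 + 9/14) = 23*(67/126) = 1541/126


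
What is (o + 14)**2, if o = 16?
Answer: 900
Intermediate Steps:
(o + 14)**2 = (16 + 14)**2 = 30**2 = 900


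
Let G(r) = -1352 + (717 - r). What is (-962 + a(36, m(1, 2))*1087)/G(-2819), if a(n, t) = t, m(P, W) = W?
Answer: 101/182 ≈ 0.55494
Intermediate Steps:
G(r) = -635 - r
(-962 + a(36, m(1, 2))*1087)/G(-2819) = (-962 + 2*1087)/(-635 - 1*(-2819)) = (-962 + 2174)/(-635 + 2819) = 1212/2184 = 1212*(1/2184) = 101/182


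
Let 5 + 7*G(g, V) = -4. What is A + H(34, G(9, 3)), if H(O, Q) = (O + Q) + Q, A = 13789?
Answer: 96743/7 ≈ 13820.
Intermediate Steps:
G(g, V) = -9/7 (G(g, V) = -5/7 + (⅐)*(-4) = -5/7 - 4/7 = -9/7)
H(O, Q) = O + 2*Q
A + H(34, G(9, 3)) = 13789 + (34 + 2*(-9/7)) = 13789 + (34 - 18/7) = 13789 + 220/7 = 96743/7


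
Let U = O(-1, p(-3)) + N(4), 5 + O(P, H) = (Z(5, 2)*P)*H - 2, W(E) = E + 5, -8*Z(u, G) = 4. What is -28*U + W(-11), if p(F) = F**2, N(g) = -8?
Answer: 288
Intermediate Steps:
Z(u, G) = -1/2 (Z(u, G) = -1/8*4 = -1/2)
W(E) = 5 + E
O(P, H) = -7 - H*P/2 (O(P, H) = -5 + ((-P/2)*H - 2) = -5 + (-H*P/2 - 2) = -5 + (-2 - H*P/2) = -7 - H*P/2)
U = -21/2 (U = (-7 - 1/2*(-3)**2*(-1)) - 8 = (-7 - 1/2*9*(-1)) - 8 = (-7 + 9/2) - 8 = -5/2 - 8 = -21/2 ≈ -10.500)
-28*U + W(-11) = -28*(-21/2) + (5 - 11) = 294 - 6 = 288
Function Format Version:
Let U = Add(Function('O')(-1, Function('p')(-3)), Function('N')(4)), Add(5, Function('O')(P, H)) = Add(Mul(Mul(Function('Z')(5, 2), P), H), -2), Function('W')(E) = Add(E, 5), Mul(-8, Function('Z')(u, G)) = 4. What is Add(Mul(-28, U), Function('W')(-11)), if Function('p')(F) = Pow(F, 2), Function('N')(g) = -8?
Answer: 288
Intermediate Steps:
Function('Z')(u, G) = Rational(-1, 2) (Function('Z')(u, G) = Mul(Rational(-1, 8), 4) = Rational(-1, 2))
Function('W')(E) = Add(5, E)
Function('O')(P, H) = Add(-7, Mul(Rational(-1, 2), H, P)) (Function('O')(P, H) = Add(-5, Add(Mul(Mul(Rational(-1, 2), P), H), -2)) = Add(-5, Add(Mul(Rational(-1, 2), H, P), -2)) = Add(-5, Add(-2, Mul(Rational(-1, 2), H, P))) = Add(-7, Mul(Rational(-1, 2), H, P)))
U = Rational(-21, 2) (U = Add(Add(-7, Mul(Rational(-1, 2), Pow(-3, 2), -1)), -8) = Add(Add(-7, Mul(Rational(-1, 2), 9, -1)), -8) = Add(Add(-7, Rational(9, 2)), -8) = Add(Rational(-5, 2), -8) = Rational(-21, 2) ≈ -10.500)
Add(Mul(-28, U), Function('W')(-11)) = Add(Mul(-28, Rational(-21, 2)), Add(5, -11)) = Add(294, -6) = 288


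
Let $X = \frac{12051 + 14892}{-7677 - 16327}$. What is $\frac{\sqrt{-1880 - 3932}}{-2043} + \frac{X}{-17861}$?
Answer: $\frac{26943}{428735444} - \frac{2 i \sqrt{1453}}{2043} \approx 6.2843 \cdot 10^{-5} - 0.037316 i$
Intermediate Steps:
$X = - \frac{26943}{24004}$ ($X = \frac{26943}{-24004} = 26943 \left(- \frac{1}{24004}\right) = - \frac{26943}{24004} \approx -1.1224$)
$\frac{\sqrt{-1880 - 3932}}{-2043} + \frac{X}{-17861} = \frac{\sqrt{-1880 - 3932}}{-2043} - \frac{26943}{24004 \left(-17861\right)} = \sqrt{-5812} \left(- \frac{1}{2043}\right) - - \frac{26943}{428735444} = 2 i \sqrt{1453} \left(- \frac{1}{2043}\right) + \frac{26943}{428735444} = - \frac{2 i \sqrt{1453}}{2043} + \frac{26943}{428735444} = \frac{26943}{428735444} - \frac{2 i \sqrt{1453}}{2043}$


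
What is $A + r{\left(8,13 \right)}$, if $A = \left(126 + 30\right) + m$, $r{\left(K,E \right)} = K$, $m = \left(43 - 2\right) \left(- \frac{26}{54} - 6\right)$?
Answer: $- \frac{2747}{27} \approx -101.74$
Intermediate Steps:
$m = - \frac{7175}{27}$ ($m = 41 \left(\left(-26\right) \frac{1}{54} - 6\right) = 41 \left(- \frac{13}{27} - 6\right) = 41 \left(- \frac{175}{27}\right) = - \frac{7175}{27} \approx -265.74$)
$A = - \frac{2963}{27}$ ($A = \left(126 + 30\right) - \frac{7175}{27} = 156 - \frac{7175}{27} = - \frac{2963}{27} \approx -109.74$)
$A + r{\left(8,13 \right)} = - \frac{2963}{27} + 8 = - \frac{2747}{27}$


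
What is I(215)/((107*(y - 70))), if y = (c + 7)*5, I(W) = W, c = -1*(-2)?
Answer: -43/535 ≈ -0.080374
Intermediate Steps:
c = 2
y = 45 (y = (2 + 7)*5 = 9*5 = 45)
I(215)/((107*(y - 70))) = 215/((107*(45 - 70))) = 215/((107*(-25))) = 215/(-2675) = 215*(-1/2675) = -43/535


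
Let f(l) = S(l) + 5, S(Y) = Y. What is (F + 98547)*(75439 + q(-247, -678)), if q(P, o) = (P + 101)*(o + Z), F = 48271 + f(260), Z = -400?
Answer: 34244893641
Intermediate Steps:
f(l) = 5 + l (f(l) = l + 5 = 5 + l)
F = 48536 (F = 48271 + (5 + 260) = 48271 + 265 = 48536)
q(P, o) = (-400 + o)*(101 + P) (q(P, o) = (P + 101)*(o - 400) = (101 + P)*(-400 + o) = (-400 + o)*(101 + P))
(F + 98547)*(75439 + q(-247, -678)) = (48536 + 98547)*(75439 + (-40400 - 400*(-247) + 101*(-678) - 247*(-678))) = 147083*(75439 + (-40400 + 98800 - 68478 + 167466)) = 147083*(75439 + 157388) = 147083*232827 = 34244893641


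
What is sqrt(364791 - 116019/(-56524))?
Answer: sqrt(291375037729893)/28262 ≈ 603.98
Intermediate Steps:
sqrt(364791 - 116019/(-56524)) = sqrt(364791 - 116019*(-1/56524)) = sqrt(364791 + 116019/56524) = sqrt(20619562503/56524) = sqrt(291375037729893)/28262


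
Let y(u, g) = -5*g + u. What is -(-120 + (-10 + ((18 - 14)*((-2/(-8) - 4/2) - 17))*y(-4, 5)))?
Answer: -2045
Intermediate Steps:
y(u, g) = u - 5*g
-(-120 + (-10 + ((18 - 14)*((-2/(-8) - 4/2) - 17))*y(-4, 5))) = -(-120 + (-10 + ((18 - 14)*((-2/(-8) - 4/2) - 17))*(-4 - 5*5))) = -(-120 + (-10 + (4*((-2*(-⅛) - 4*½) - 17))*(-4 - 25))) = -(-120 + (-10 + (4*((¼ - 2) - 17))*(-29))) = -(-120 + (-10 + (4*(-7/4 - 17))*(-29))) = -(-120 + (-10 + (4*(-75/4))*(-29))) = -(-120 + (-10 - 75*(-29))) = -(-120 + (-10 + 2175)) = -(-120 + 2165) = -1*2045 = -2045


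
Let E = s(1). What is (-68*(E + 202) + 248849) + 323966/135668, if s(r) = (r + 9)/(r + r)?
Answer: 15925753665/67834 ≈ 2.3478e+5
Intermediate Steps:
s(r) = (9 + r)/(2*r) (s(r) = (9 + r)/((2*r)) = (9 + r)*(1/(2*r)) = (9 + r)/(2*r))
E = 5 (E = (1/2)*(9 + 1)/1 = (1/2)*1*10 = 5)
(-68*(E + 202) + 248849) + 323966/135668 = (-68*(5 + 202) + 248849) + 323966/135668 = (-68*207 + 248849) + 323966*(1/135668) = (-14076 + 248849) + 161983/67834 = 234773 + 161983/67834 = 15925753665/67834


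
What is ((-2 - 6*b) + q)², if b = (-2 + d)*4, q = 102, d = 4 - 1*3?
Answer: 15376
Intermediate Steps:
d = 1 (d = 4 - 3 = 1)
b = -4 (b = (-2 + 1)*4 = -1*4 = -4)
((-2 - 6*b) + q)² = ((-2 - 6*(-4)) + 102)² = ((-2 + 24) + 102)² = (22 + 102)² = 124² = 15376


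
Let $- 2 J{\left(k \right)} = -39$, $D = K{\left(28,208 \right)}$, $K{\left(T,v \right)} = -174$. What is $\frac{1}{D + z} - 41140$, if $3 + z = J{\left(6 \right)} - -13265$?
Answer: $- \frac{1078485098}{26215} \approx -41140.0$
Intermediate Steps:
$D = -174$
$J{\left(k \right)} = \frac{39}{2}$ ($J{\left(k \right)} = \left(- \frac{1}{2}\right) \left(-39\right) = \frac{39}{2}$)
$z = \frac{26563}{2}$ ($z = -3 + \left(\frac{39}{2} - -13265\right) = -3 + \left(\frac{39}{2} + 13265\right) = -3 + \frac{26569}{2} = \frac{26563}{2} \approx 13282.0$)
$\frac{1}{D + z} - 41140 = \frac{1}{-174 + \frac{26563}{2}} - 41140 = \frac{1}{\frac{26215}{2}} - 41140 = \frac{2}{26215} - 41140 = - \frac{1078485098}{26215}$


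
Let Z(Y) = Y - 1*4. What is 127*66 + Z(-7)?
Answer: 8371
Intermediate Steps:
Z(Y) = -4 + Y (Z(Y) = Y - 4 = -4 + Y)
127*66 + Z(-7) = 127*66 + (-4 - 7) = 8382 - 11 = 8371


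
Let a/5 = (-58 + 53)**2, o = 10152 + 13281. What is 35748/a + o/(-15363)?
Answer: 182089133/640125 ≈ 284.46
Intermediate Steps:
o = 23433
a = 125 (a = 5*(-58 + 53)**2 = 5*(-5)**2 = 5*25 = 125)
35748/a + o/(-15363) = 35748/125 + 23433/(-15363) = 35748*(1/125) + 23433*(-1/15363) = 35748/125 - 7811/5121 = 182089133/640125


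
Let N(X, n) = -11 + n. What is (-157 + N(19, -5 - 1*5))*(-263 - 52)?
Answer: 56070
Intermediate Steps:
(-157 + N(19, -5 - 1*5))*(-263 - 52) = (-157 + (-11 + (-5 - 1*5)))*(-263 - 52) = (-157 + (-11 + (-5 - 5)))*(-315) = (-157 + (-11 - 10))*(-315) = (-157 - 21)*(-315) = -178*(-315) = 56070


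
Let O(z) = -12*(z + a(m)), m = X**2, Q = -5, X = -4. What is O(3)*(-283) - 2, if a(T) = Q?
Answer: -6794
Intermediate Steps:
m = 16 (m = (-4)**2 = 16)
a(T) = -5
O(z) = 60 - 12*z (O(z) = -12*(z - 5) = -12*(-5 + z) = 60 - 12*z)
O(3)*(-283) - 2 = (60 - 12*3)*(-283) - 2 = (60 - 36)*(-283) - 2 = 24*(-283) - 2 = -6792 - 2 = -6794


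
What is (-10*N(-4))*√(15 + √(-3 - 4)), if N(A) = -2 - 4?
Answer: 60*√(15 + I*√7) ≈ 233.27 + 20.415*I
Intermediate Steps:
N(A) = -6
(-10*N(-4))*√(15 + √(-3 - 4)) = (-10*(-6))*√(15 + √(-3 - 4)) = 60*√(15 + √(-7)) = 60*√(15 + I*√7)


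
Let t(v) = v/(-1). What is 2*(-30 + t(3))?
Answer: -66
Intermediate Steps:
t(v) = -v (t(v) = v*(-1) = -v)
2*(-30 + t(3)) = 2*(-30 - 1*3) = 2*(-30 - 3) = 2*(-33) = -66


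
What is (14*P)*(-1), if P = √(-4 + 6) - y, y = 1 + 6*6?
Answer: 518 - 14*√2 ≈ 498.20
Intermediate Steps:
y = 37 (y = 1 + 36 = 37)
P = -37 + √2 (P = √(-4 + 6) - 1*37 = √2 - 37 = -37 + √2 ≈ -35.586)
(14*P)*(-1) = (14*(-37 + √2))*(-1) = (-518 + 14*√2)*(-1) = 518 - 14*√2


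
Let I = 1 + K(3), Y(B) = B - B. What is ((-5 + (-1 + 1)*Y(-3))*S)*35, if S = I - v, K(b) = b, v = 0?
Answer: -700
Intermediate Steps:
Y(B) = 0
I = 4 (I = 1 + 3 = 4)
S = 4 (S = 4 - 1*0 = 4 + 0 = 4)
((-5 + (-1 + 1)*Y(-3))*S)*35 = ((-5 + (-1 + 1)*0)*4)*35 = ((-5 + 0*0)*4)*35 = ((-5 + 0)*4)*35 = -5*4*35 = -20*35 = -700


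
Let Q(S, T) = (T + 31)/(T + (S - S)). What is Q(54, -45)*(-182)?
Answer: -2548/45 ≈ -56.622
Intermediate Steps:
Q(S, T) = (31 + T)/T (Q(S, T) = (31 + T)/(T + 0) = (31 + T)/T)
Q(54, -45)*(-182) = ((31 - 45)/(-45))*(-182) = -1/45*(-14)*(-182) = (14/45)*(-182) = -2548/45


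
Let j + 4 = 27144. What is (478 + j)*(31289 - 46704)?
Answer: -425731470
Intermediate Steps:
j = 27140 (j = -4 + 27144 = 27140)
(478 + j)*(31289 - 46704) = (478 + 27140)*(31289 - 46704) = 27618*(-15415) = -425731470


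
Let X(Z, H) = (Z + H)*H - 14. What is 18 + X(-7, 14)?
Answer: 102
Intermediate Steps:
X(Z, H) = -14 + H*(H + Z) (X(Z, H) = (H + Z)*H - 14 = H*(H + Z) - 14 = -14 + H*(H + Z))
18 + X(-7, 14) = 18 + (-14 + 14**2 + 14*(-7)) = 18 + (-14 + 196 - 98) = 18 + 84 = 102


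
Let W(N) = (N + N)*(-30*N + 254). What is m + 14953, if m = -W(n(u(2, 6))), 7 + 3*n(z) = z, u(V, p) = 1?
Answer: 16209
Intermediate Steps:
n(z) = -7/3 + z/3
W(N) = 2*N*(254 - 30*N) (W(N) = (2*N)*(254 - 30*N) = 2*N*(254 - 30*N))
m = 1256 (m = -4*(-7/3 + (1/3)*1)*(127 - 15*(-7/3 + (1/3)*1)) = -4*(-7/3 + 1/3)*(127 - 15*(-7/3 + 1/3)) = -4*(-2)*(127 - 15*(-2)) = -4*(-2)*(127 + 30) = -4*(-2)*157 = -1*(-1256) = 1256)
m + 14953 = 1256 + 14953 = 16209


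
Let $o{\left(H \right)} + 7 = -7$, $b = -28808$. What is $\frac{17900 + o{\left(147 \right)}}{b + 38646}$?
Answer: $\frac{8943}{4919} \approx 1.8181$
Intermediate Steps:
$o{\left(H \right)} = -14$ ($o{\left(H \right)} = -7 - 7 = -14$)
$\frac{17900 + o{\left(147 \right)}}{b + 38646} = \frac{17900 - 14}{-28808 + 38646} = \frac{17886}{9838} = 17886 \cdot \frac{1}{9838} = \frac{8943}{4919}$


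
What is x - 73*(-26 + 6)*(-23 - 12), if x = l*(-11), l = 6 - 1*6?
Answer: -51100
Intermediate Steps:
l = 0 (l = 6 - 6 = 0)
x = 0 (x = 0*(-11) = 0)
x - 73*(-26 + 6)*(-23 - 12) = 0 - 73*(-26 + 6)*(-23 - 12) = 0 - (-1460)*(-35) = 0 - 73*700 = 0 - 51100 = -51100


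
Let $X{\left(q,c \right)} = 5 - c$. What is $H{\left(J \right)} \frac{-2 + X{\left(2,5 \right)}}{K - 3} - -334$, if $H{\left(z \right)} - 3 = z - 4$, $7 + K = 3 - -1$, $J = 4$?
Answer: $335$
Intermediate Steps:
$K = -3$ ($K = -7 + \left(3 - -1\right) = -7 + \left(3 + 1\right) = -7 + 4 = -3$)
$H{\left(z \right)} = -1 + z$ ($H{\left(z \right)} = 3 + \left(z - 4\right) = 3 + \left(-4 + z\right) = -1 + z$)
$H{\left(J \right)} \frac{-2 + X{\left(2,5 \right)}}{K - 3} - -334 = \left(-1 + 4\right) \frac{-2 + \left(5 - 5\right)}{-3 - 3} - -334 = 3 \frac{-2 + \left(5 - 5\right)}{-6} + 334 = 3 \left(-2 + 0\right) \left(- \frac{1}{6}\right) + 334 = 3 \left(\left(-2\right) \left(- \frac{1}{6}\right)\right) + 334 = 3 \cdot \frac{1}{3} + 334 = 1 + 334 = 335$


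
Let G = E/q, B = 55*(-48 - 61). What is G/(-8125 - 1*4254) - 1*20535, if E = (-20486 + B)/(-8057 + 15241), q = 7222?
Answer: -13188763417648239/642257775392 ≈ -20535.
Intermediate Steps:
B = -5995 (B = 55*(-109) = -5995)
E = -26481/7184 (E = (-20486 - 5995)/(-8057 + 15241) = -26481/7184 ≈ -3.6861)
G = -26481/51882848 (G = -26481/7184/7222 = -26481/7184*1/7222 = -26481/51882848 ≈ -0.00051040)
G/(-8125 - 1*4254) - 1*20535 = -26481/(51882848*(-8125 - 1*4254)) - 1*20535 = -26481/(51882848*(-8125 - 4254)) - 20535 = -26481/51882848/(-12379) - 20535 = -26481/51882848*(-1/12379) - 20535 = 26481/642257775392 - 20535 = -13188763417648239/642257775392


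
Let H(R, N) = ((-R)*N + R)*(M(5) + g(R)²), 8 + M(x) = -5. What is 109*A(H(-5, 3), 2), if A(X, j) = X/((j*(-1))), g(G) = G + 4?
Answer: 6540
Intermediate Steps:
M(x) = -13 (M(x) = -8 - 5 = -13)
g(G) = 4 + G
H(R, N) = (-13 + (4 + R)²)*(R - N*R) (H(R, N) = ((-R)*N + R)*(-13 + (4 + R)²) = (-N*R + R)*(-13 + (4 + R)²) = (R - N*R)*(-13 + (4 + R)²) = (-13 + (4 + R)²)*(R - N*R))
A(X, j) = -X/j (A(X, j) = X/((-j)) = X*(-1/j) = -X/j)
109*A(H(-5, 3), 2) = 109*(-1*(-1*(-5)*(13 - (4 - 5)² - 13*3 + 3*(4 - 5)²))/2) = 109*(-1*(-1*(-5)*(13 - 1*(-1)² - 39 + 3*(-1)²))*½) = 109*(-1*(-1*(-5)*(13 - 1*1 - 39 + 3*1))*½) = 109*(-1*(-1*(-5)*(13 - 1 - 39 + 3))*½) = 109*(-1*(-1*(-5)*(-24))*½) = 109*(-1*(-120)*½) = 109*60 = 6540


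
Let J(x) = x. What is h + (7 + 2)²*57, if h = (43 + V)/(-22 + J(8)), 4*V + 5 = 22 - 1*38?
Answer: 258401/56 ≈ 4614.3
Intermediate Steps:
V = -21/4 (V = -5/4 + (22 - 1*38)/4 = -5/4 + (22 - 38)/4 = -5/4 + (¼)*(-16) = -5/4 - 4 = -21/4 ≈ -5.2500)
h = -151/56 (h = (43 - 21/4)/(-22 + 8) = (151/4)/(-14) = (151/4)*(-1/14) = -151/56 ≈ -2.6964)
h + (7 + 2)²*57 = -151/56 + (7 + 2)²*57 = -151/56 + 9²*57 = -151/56 + 81*57 = -151/56 + 4617 = 258401/56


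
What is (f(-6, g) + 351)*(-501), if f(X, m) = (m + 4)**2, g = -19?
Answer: -288576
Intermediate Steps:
f(X, m) = (4 + m)**2
(f(-6, g) + 351)*(-501) = ((4 - 19)**2 + 351)*(-501) = ((-15)**2 + 351)*(-501) = (225 + 351)*(-501) = 576*(-501) = -288576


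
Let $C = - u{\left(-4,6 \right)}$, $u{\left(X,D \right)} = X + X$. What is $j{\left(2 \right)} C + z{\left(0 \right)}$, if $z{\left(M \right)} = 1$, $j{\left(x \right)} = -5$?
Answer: $-39$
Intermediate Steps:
$u{\left(X,D \right)} = 2 X$
$C = 8$ ($C = - 2 \left(-4\right) = \left(-1\right) \left(-8\right) = 8$)
$j{\left(2 \right)} C + z{\left(0 \right)} = \left(-5\right) 8 + 1 = -40 + 1 = -39$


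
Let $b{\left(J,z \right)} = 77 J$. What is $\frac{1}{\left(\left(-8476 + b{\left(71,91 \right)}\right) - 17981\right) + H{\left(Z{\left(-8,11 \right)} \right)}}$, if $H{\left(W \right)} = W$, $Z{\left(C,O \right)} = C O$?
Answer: $- \frac{1}{21078} \approx -4.7443 \cdot 10^{-5}$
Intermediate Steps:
$\frac{1}{\left(\left(-8476 + b{\left(71,91 \right)}\right) - 17981\right) + H{\left(Z{\left(-8,11 \right)} \right)}} = \frac{1}{\left(\left(-8476 + 77 \cdot 71\right) - 17981\right) - 88} = \frac{1}{\left(\left(-8476 + 5467\right) - 17981\right) - 88} = \frac{1}{\left(-3009 - 17981\right) - 88} = \frac{1}{-20990 - 88} = \frac{1}{-21078} = - \frac{1}{21078}$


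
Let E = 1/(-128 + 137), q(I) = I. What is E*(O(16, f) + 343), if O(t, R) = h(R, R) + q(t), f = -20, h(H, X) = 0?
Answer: 359/9 ≈ 39.889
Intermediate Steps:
E = ⅑ (E = 1/9 = ⅑ ≈ 0.11111)
O(t, R) = t (O(t, R) = 0 + t = t)
E*(O(16, f) + 343) = (16 + 343)/9 = (⅑)*359 = 359/9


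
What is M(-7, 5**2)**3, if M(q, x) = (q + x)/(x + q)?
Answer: 1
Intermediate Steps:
M(q, x) = 1 (M(q, x) = (q + x)/(q + x) = 1)
M(-7, 5**2)**3 = 1**3 = 1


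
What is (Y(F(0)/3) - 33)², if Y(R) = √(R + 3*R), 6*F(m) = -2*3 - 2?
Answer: 9785/9 - 88*I ≈ 1087.2 - 88.0*I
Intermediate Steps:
F(m) = -4/3 (F(m) = (-2*3 - 2)/6 = (-6 - 2)/6 = (⅙)*(-8) = -4/3)
Y(R) = 2*√R (Y(R) = √(4*R) = 2*√R)
(Y(F(0)/3) - 33)² = (2*√(-4/3/3) - 33)² = (2*√(-4/3*⅓) - 33)² = (2*√(-4/9) - 33)² = (2*(2*I/3) - 33)² = (4*I/3 - 33)² = (-33 + 4*I/3)²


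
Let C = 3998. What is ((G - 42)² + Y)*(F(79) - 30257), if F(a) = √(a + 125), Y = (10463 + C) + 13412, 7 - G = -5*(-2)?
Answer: -904623786 + 59796*√51 ≈ -9.0420e+8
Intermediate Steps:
G = -3 (G = 7 - (-5)*(-2) = 7 - 1*10 = 7 - 10 = -3)
Y = 27873 (Y = (10463 + 3998) + 13412 = 14461 + 13412 = 27873)
F(a) = √(125 + a)
((G - 42)² + Y)*(F(79) - 30257) = ((-3 - 42)² + 27873)*(√(125 + 79) - 30257) = ((-45)² + 27873)*(√204 - 30257) = (2025 + 27873)*(2*√51 - 30257) = 29898*(-30257 + 2*√51) = -904623786 + 59796*√51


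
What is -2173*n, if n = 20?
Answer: -43460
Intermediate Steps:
-2173*n = -2173*20 = -43460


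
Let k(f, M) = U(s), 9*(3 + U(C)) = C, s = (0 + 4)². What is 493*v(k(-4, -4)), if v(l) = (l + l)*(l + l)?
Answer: 238612/81 ≈ 2945.8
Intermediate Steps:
s = 16 (s = 4² = 16)
U(C) = -3 + C/9
k(f, M) = -11/9 (k(f, M) = -3 + (⅑)*16 = -3 + 16/9 = -11/9)
v(l) = 4*l² (v(l) = (2*l)*(2*l) = 4*l²)
493*v(k(-4, -4)) = 493*(4*(-11/9)²) = 493*(4*(121/81)) = 493*(484/81) = 238612/81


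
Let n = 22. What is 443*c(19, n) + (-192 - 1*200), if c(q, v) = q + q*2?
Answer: 24859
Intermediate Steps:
c(q, v) = 3*q (c(q, v) = q + 2*q = 3*q)
443*c(19, n) + (-192 - 1*200) = 443*(3*19) + (-192 - 1*200) = 443*57 + (-192 - 200) = 25251 - 392 = 24859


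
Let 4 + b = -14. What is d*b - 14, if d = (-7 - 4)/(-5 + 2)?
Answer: -80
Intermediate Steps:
b = -18 (b = -4 - 14 = -18)
d = 11/3 (d = -11/(-3) = -11*(-⅓) = 11/3 ≈ 3.6667)
d*b - 14 = (11/3)*(-18) - 14 = -66 - 14 = -80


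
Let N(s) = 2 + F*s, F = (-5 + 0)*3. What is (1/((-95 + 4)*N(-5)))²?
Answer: 1/49098049 ≈ 2.0367e-8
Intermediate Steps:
F = -15 (F = -5*3 = -15)
N(s) = 2 - 15*s
(1/((-95 + 4)*N(-5)))² = (1/((-95 + 4)*(2 - 15*(-5))))² = (1/((-91)*(2 + 75)))² = (-1/91/77)² = (-1/91*1/77)² = (-1/7007)² = 1/49098049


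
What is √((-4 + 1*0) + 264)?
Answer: 2*√65 ≈ 16.125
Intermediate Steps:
√((-4 + 1*0) + 264) = √((-4 + 0) + 264) = √(-4 + 264) = √260 = 2*√65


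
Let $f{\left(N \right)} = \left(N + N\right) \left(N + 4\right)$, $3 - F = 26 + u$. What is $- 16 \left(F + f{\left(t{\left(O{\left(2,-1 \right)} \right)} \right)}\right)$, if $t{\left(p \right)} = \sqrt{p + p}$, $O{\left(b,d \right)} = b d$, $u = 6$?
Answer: $592 - 256 i \approx 592.0 - 256.0 i$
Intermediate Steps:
$t{\left(p \right)} = \sqrt{2} \sqrt{p}$ ($t{\left(p \right)} = \sqrt{2 p} = \sqrt{2} \sqrt{p}$)
$F = -29$ ($F = 3 - \left(26 + 6\right) = 3 - 32 = -29$)
$f{\left(N \right)} = 2 N \left(4 + N\right)$
$- 16 \left(F + f{\left(t{\left(O{\left(2,-1 \right)} \right)} \right)}\right) = - 16 \left(-29 + 2 \sqrt{2} \sqrt{2 \left(-1\right)} \left(4 + \sqrt{2} \sqrt{2 \left(-1\right)}\right)\right) = - 16 \left(-29 + 2 \sqrt{2} \sqrt{-2} \left(4 + \sqrt{2} \sqrt{-2}\right)\right) = - 16 \left(-29 + 2 \sqrt{2} i \sqrt{2} \left(4 + \sqrt{2} i \sqrt{2}\right)\right) = - 16 \left(-29 + 2 \cdot 2 i \left(4 + 2 i\right)\right) = - 16 \left(-29 + 4 i \left(4 + 2 i\right)\right) = 464 - 64 i \left(4 + 2 i\right)$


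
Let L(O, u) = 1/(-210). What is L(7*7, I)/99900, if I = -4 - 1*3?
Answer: -1/20979000 ≈ -4.7667e-8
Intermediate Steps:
I = -7 (I = -4 - 3 = -7)
L(O, u) = -1/210
L(7*7, I)/99900 = -1/210/99900 = -1/210*1/99900 = -1/20979000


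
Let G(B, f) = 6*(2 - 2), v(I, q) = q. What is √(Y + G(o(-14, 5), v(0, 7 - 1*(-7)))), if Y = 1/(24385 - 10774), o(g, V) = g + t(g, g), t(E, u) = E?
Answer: √13611/13611 ≈ 0.0085715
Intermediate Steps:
o(g, V) = 2*g (o(g, V) = g + g = 2*g)
G(B, f) = 0 (G(B, f) = 6*0 = 0)
Y = 1/13611 ≈ 7.3470e-5
√(Y + G(o(-14, 5), v(0, 7 - 1*(-7)))) = √(1/13611 + 0) = √(1/13611) = √13611/13611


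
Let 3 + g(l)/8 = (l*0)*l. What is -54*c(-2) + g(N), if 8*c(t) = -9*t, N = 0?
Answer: -291/2 ≈ -145.50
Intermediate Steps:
c(t) = -9*t/8 (c(t) = (-9*t)/8 = -9*t/8)
g(l) = -24 (g(l) = -24 + 8*((l*0)*l) = -24 + 8*(0*l) = -24 + 8*0 = -24 + 0 = -24)
-54*c(-2) + g(N) = -(-243)*(-2)/4 - 24 = -54*9/4 - 24 = -243/2 - 24 = -291/2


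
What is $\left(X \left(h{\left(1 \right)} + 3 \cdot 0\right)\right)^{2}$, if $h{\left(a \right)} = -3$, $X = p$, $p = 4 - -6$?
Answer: $900$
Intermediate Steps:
$p = 10$ ($p = 4 + 6 = 10$)
$X = 10$
$\left(X \left(h{\left(1 \right)} + 3 \cdot 0\right)\right)^{2} = \left(10 \left(-3 + 3 \cdot 0\right)\right)^{2} = \left(10 \left(-3 + 0\right)\right)^{2} = \left(10 \left(-3\right)\right)^{2} = \left(-30\right)^{2} = 900$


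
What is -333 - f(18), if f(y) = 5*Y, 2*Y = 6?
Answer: -348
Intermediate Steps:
Y = 3 (Y = (1/2)*6 = 3)
f(y) = 15 (f(y) = 5*3 = 15)
-333 - f(18) = -333 - 1*15 = -333 - 15 = -348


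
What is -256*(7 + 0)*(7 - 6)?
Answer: -1792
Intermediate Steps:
-256*(7 + 0)*(7 - 6) = -256*7*1 = -256*7 = -1*1792 = -1792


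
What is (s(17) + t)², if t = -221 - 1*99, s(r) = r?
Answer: 91809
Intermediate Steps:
t = -320 (t = -221 - 99 = -320)
(s(17) + t)² = (17 - 320)² = (-303)² = 91809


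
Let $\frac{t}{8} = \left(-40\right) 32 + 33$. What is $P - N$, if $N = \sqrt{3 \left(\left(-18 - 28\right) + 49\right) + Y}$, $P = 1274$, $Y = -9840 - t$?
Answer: $1274 - \sqrt{145} \approx 1262.0$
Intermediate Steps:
$t = -9976$ ($t = 8 \left(\left(-40\right) 32 + 33\right) = 8 \left(-1280 + 33\right) = 8 \left(-1247\right) = -9976$)
$Y = 136$ ($Y = -9840 - -9976 = -9840 + 9976 = 136$)
$N = \sqrt{145}$ ($N = \sqrt{3 \left(\left(-18 - 28\right) + 49\right) + 136} = \sqrt{3 \left(-46 + 49\right) + 136} = \sqrt{3 \cdot 3 + 136} = \sqrt{9 + 136} = \sqrt{145} \approx 12.042$)
$P - N = 1274 - \sqrt{145}$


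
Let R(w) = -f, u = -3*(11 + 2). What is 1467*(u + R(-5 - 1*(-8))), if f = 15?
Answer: -79218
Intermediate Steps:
u = -39 (u = -3*13 = -39)
R(w) = -15 (R(w) = -1*15 = -15)
1467*(u + R(-5 - 1*(-8))) = 1467*(-39 - 15) = 1467*(-54) = -79218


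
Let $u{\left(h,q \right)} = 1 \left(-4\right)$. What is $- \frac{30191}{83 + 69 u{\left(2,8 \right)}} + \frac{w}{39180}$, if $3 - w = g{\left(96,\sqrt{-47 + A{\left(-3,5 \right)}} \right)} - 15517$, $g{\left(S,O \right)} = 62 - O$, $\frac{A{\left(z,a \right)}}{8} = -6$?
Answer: $\frac{592933387}{3780870} + \frac{i \sqrt{95}}{39180} \approx 156.82 + 0.00024877 i$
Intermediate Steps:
$A{\left(z,a \right)} = -48$ ($A{\left(z,a \right)} = 8 \left(-6\right) = -48$)
$u{\left(h,q \right)} = -4$
$w = 15458 + i \sqrt{95}$ ($w = 3 - \left(\left(62 - \sqrt{-47 - 48}\right) - 15517\right) = 3 - \left(\left(62 - \sqrt{-95}\right) - 15517\right) = 3 - \left(\left(62 - i \sqrt{95}\right) - 15517\right) = 3 - \left(-15455 - i \sqrt{95}\right) = 3 + \left(15455 + i \sqrt{95}\right) = 15458 + i \sqrt{95} \approx 15458.0 + 9.7468 i$)
$- \frac{30191}{83 + 69 u{\left(2,8 \right)}} + \frac{w}{39180} = - \frac{30191}{83 + 69 \left(-4\right)} + \frac{15458 + i \sqrt{95}}{39180} = - \frac{30191}{83 - 276} + \left(15458 + i \sqrt{95}\right) \frac{1}{39180} = - \frac{30191}{-193} + \left(\frac{7729}{19590} + \frac{i \sqrt{95}}{39180}\right) = \left(-30191\right) \left(- \frac{1}{193}\right) + \left(\frac{7729}{19590} + \frac{i \sqrt{95}}{39180}\right) = \frac{30191}{193} + \left(\frac{7729}{19590} + \frac{i \sqrt{95}}{39180}\right) = \frac{592933387}{3780870} + \frac{i \sqrt{95}}{39180}$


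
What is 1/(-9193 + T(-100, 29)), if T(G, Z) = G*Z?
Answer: -1/12093 ≈ -8.2692e-5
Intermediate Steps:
1/(-9193 + T(-100, 29)) = 1/(-9193 - 100*29) = 1/(-9193 - 2900) = 1/(-12093) = -1/12093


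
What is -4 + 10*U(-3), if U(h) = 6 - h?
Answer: 86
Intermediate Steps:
-4 + 10*U(-3) = -4 + 10*(6 - 1*(-3)) = -4 + 10*(6 + 3) = -4 + 10*9 = -4 + 90 = 86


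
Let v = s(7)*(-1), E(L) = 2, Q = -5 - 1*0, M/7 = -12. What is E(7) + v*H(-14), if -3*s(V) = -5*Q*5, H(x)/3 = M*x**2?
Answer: -2057998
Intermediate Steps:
M = -84 (M = 7*(-12) = -84)
Q = -5 (Q = -5 + 0 = -5)
H(x) = -252*x**2 (H(x) = 3*(-84*x**2) = -252*x**2)
s(V) = -125/3 (s(V) = -(-5*(-5))*5/3 = -25*5/3 = -1/3*125 = -125/3)
v = 125/3 (v = -125/3*(-1) = 125/3 ≈ 41.667)
E(7) + v*H(-14) = 2 + 125*(-252*(-14)**2)/3 = 2 + 125*(-252*196)/3 = 2 + (125/3)*(-49392) = 2 - 2058000 = -2057998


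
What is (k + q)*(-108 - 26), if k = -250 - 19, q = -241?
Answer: 68340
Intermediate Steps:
k = -269
(k + q)*(-108 - 26) = (-269 - 241)*(-108 - 26) = -510*(-134) = 68340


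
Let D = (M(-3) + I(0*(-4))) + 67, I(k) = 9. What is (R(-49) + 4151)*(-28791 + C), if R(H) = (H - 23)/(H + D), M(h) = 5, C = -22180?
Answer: -845863745/4 ≈ -2.1147e+8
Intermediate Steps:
D = 81 (D = (5 + 9) + 67 = 14 + 67 = 81)
R(H) = (-23 + H)/(81 + H) (R(H) = (H - 23)/(H + 81) = (-23 + H)/(81 + H))
(R(-49) + 4151)*(-28791 + C) = ((-23 - 49)/(81 - 49) + 4151)*(-28791 - 22180) = (-72/32 + 4151)*(-50971) = ((1/32)*(-72) + 4151)*(-50971) = (-9/4 + 4151)*(-50971) = (16595/4)*(-50971) = -845863745/4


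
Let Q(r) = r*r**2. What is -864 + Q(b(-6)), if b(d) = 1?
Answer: -863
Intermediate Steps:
Q(r) = r**3
-864 + Q(b(-6)) = -864 + 1**3 = -864 + 1 = -863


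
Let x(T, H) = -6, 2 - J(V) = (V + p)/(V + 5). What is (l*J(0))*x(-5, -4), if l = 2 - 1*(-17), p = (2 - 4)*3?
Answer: -1824/5 ≈ -364.80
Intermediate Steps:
p = -6 (p = -2*3 = -6)
J(V) = 2 - (-6 + V)/(5 + V) (J(V) = 2 - (V - 6)/(V + 5) = 2 - (-6 + V)/(5 + V))
l = 19 (l = 2 + 17 = 19)
(l*J(0))*x(-5, -4) = (19*((16 + 0)/(5 + 0)))*(-6) = (19*(16/5))*(-6) = (304/5)*(-6) = -1824/5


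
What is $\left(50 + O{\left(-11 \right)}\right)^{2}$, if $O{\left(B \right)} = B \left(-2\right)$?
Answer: $5184$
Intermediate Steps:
$O{\left(B \right)} = - 2 B$
$\left(50 + O{\left(-11 \right)}\right)^{2} = \left(50 - -22\right)^{2} = \left(50 + 22\right)^{2} = 72^{2} = 5184$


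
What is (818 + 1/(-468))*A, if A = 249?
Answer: 31774309/156 ≈ 2.0368e+5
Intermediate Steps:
(818 + 1/(-468))*A = (818 + 1/(-468))*249 = (818 - 1/468)*249 = (382823/468)*249 = 31774309/156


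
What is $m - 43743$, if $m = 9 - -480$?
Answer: $-43254$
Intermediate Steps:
$m = 489$ ($m = 9 + 480 = 489$)
$m - 43743 = 489 - 43743 = -43254$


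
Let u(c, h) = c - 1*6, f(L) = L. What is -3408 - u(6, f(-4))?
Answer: -3408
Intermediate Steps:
u(c, h) = -6 + c (u(c, h) = c - 6 = -6 + c)
-3408 - u(6, f(-4)) = -3408 - (-6 + 6) = -3408 - 1*0 = -3408 + 0 = -3408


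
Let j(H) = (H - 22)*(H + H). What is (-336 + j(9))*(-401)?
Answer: 228570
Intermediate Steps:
j(H) = 2*H*(-22 + H) (j(H) = (-22 + H)*(2*H) = 2*H*(-22 + H))
(-336 + j(9))*(-401) = (-336 + 2*9*(-22 + 9))*(-401) = (-336 + 2*9*(-13))*(-401) = (-336 - 234)*(-401) = -570*(-401) = 228570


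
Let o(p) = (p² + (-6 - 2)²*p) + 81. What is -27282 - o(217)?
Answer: -88340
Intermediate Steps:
o(p) = 81 + p² + 64*p (o(p) = (p² + (-8)²*p) + 81 = (p² + 64*p) + 81 = 81 + p² + 64*p)
-27282 - o(217) = -27282 - (81 + 217² + 64*217) = -27282 - (81 + 47089 + 13888) = -27282 - 1*61058 = -27282 - 61058 = -88340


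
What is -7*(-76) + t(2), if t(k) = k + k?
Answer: 536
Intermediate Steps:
t(k) = 2*k
-7*(-76) + t(2) = -7*(-76) + 2*2 = 532 + 4 = 536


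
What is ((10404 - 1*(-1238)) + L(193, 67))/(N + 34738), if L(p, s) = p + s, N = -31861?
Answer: 11902/2877 ≈ 4.1369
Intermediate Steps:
((10404 - 1*(-1238)) + L(193, 67))/(N + 34738) = ((10404 - 1*(-1238)) + (193 + 67))/(-31861 + 34738) = ((10404 + 1238) + 260)/2877 = (11642 + 260)*(1/2877) = 11902*(1/2877) = 11902/2877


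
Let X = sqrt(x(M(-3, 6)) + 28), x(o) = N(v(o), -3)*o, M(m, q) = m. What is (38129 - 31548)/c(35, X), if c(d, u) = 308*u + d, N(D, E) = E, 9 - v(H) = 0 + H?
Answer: -32905/501249 + 289564*sqrt(37)/501249 ≈ 3.4483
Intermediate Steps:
v(H) = 9 - H (v(H) = 9 - (0 + H) = 9 - H)
x(o) = -3*o
X = sqrt(37) (X = sqrt(-3*(-3) + 28) = sqrt(9 + 28) = sqrt(37) ≈ 6.0828)
c(d, u) = d + 308*u
(38129 - 31548)/c(35, X) = (38129 - 31548)/(35 + 308*sqrt(37)) = 6581/(35 + 308*sqrt(37))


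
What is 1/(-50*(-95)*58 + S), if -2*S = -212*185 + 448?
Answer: 1/294886 ≈ 3.3911e-6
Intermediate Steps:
S = 19386 (S = -(-212*185 + 448)/2 = -(-39220 + 448)/2 = -½*(-38772) = 19386)
1/(-50*(-95)*58 + S) = 1/(-50*(-95)*58 + 19386) = 1/(4750*58 + 19386) = 1/(275500 + 19386) = 1/294886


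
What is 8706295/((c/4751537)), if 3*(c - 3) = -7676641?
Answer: -124104848476245/7676632 ≈ -1.6167e+7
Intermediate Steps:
c = -7676632/3 (c = 3 + (⅓)*(-7676641) = 3 - 7676641/3 = -7676632/3 ≈ -2.5589e+6)
8706295/((c/4751537)) = 8706295/((-7676632/3/4751537)) = 8706295/((-7676632/3*1/4751537)) = 8706295/(-7676632/14254611) = 8706295*(-14254611/7676632) = -124104848476245/7676632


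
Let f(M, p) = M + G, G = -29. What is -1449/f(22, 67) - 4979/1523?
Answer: 310282/1523 ≈ 203.73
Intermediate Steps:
f(M, p) = -29 + M (f(M, p) = M - 29 = -29 + M)
-1449/f(22, 67) - 4979/1523 = -1449/(-29 + 22) - 4979/1523 = -1449/(-7) - 4979*1/1523 = -1449*(-1/7) - 4979/1523 = 207 - 4979/1523 = 310282/1523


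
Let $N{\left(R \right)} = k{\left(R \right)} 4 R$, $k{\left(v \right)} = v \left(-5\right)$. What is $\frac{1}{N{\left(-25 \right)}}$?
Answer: $- \frac{1}{12500} \approx -8.0 \cdot 10^{-5}$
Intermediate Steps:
$k{\left(v \right)} = - 5 v$
$N{\left(R \right)} = - 20 R^{2}$ ($N{\left(R \right)} = - 5 R 4 R = - 20 R R = - 20 R^{2}$)
$\frac{1}{N{\left(-25 \right)}} = \frac{1}{\left(-20\right) \left(-25\right)^{2}} = \frac{1}{\left(-20\right) 625} = \frac{1}{-12500} = - \frac{1}{12500}$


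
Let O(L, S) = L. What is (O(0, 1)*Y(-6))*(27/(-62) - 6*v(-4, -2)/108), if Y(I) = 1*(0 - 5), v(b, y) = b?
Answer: 0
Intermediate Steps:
Y(I) = -5 (Y(I) = 1*(-5) = -5)
(O(0, 1)*Y(-6))*(27/(-62) - 6*v(-4, -2)/108) = (0*(-5))*(27/(-62) - 6*(-4)/108) = 0*(27*(-1/62) + 24*(1/108)) = 0*(-27/62 + 2/9) = 0*(-119/558) = 0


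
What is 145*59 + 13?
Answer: 8568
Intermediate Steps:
145*59 + 13 = 8555 + 13 = 8568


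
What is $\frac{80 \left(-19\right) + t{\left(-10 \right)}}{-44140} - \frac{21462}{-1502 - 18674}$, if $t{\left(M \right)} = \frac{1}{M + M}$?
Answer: $\frac{1222501511}{1113210800} \approx 1.0982$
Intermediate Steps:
$t{\left(M \right)} = \frac{1}{2 M}$
$\frac{80 \left(-19\right) + t{\left(-10 \right)}}{-44140} - \frac{21462}{-1502 - 18674} = \frac{80 \left(-19\right) + \frac{1}{2 \left(-10\right)}}{-44140} - \frac{21462}{-1502 - 18674} = \left(-1520 + \frac{1}{2} \left(- \frac{1}{10}\right)\right) \left(- \frac{1}{44140}\right) - \frac{21462}{-1502 - 18674} = \left(-1520 - \frac{1}{20}\right) \left(- \frac{1}{44140}\right) - \frac{21462}{-20176} = \left(- \frac{30401}{20}\right) \left(- \frac{1}{44140}\right) - - \frac{10731}{10088} = \frac{30401}{882800} + \frac{10731}{10088} = \frac{1222501511}{1113210800}$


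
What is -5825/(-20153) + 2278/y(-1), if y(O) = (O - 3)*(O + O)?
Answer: 22977567/80612 ≈ 285.04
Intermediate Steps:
y(O) = 2*O*(-3 + O) (y(O) = (-3 + O)*(2*O) = 2*O*(-3 + O))
-5825/(-20153) + 2278/y(-1) = -5825/(-20153) + 2278/((2*(-1)*(-3 - 1))) = -5825*(-1/20153) + 2278/((2*(-1)*(-4))) = 5825/20153 + 2278/8 = 5825/20153 + 2278*(⅛) = 5825/20153 + 1139/4 = 22977567/80612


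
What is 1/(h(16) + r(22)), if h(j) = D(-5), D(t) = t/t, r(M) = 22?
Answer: 1/23 ≈ 0.043478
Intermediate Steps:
D(t) = 1
h(j) = 1
1/(h(16) + r(22)) = 1/(1 + 22) = 1/23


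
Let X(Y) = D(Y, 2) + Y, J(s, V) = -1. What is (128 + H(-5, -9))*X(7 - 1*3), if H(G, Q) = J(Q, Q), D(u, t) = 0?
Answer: 508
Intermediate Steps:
H(G, Q) = -1
X(Y) = Y (X(Y) = 0 + Y = Y)
(128 + H(-5, -9))*X(7 - 1*3) = (128 - 1)*(7 - 1*3) = 127*(7 - 3) = 127*4 = 508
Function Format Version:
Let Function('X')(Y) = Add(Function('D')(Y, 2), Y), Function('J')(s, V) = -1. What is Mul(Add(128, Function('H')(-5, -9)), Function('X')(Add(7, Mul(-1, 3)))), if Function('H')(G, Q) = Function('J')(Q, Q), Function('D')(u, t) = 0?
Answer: 508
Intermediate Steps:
Function('H')(G, Q) = -1
Function('X')(Y) = Y (Function('X')(Y) = Add(0, Y) = Y)
Mul(Add(128, Function('H')(-5, -9)), Function('X')(Add(7, Mul(-1, 3)))) = Mul(Add(128, -1), Add(7, Mul(-1, 3))) = Mul(127, Add(7, -3)) = Mul(127, 4) = 508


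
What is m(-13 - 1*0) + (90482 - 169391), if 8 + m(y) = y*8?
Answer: -79021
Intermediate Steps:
m(y) = -8 + 8*y (m(y) = -8 + y*8 = -8 + 8*y)
m(-13 - 1*0) + (90482 - 169391) = (-8 + 8*(-13 - 1*0)) + (90482 - 169391) = (-8 + 8*(-13 + 0)) - 78909 = (-8 + 8*(-13)) - 78909 = (-8 - 104) - 78909 = -112 - 78909 = -79021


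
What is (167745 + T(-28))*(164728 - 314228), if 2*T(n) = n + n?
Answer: -25073691500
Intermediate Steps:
T(n) = n (T(n) = (n + n)/2 = (2*n)/2 = n)
(167745 + T(-28))*(164728 - 314228) = (167745 - 28)*(164728 - 314228) = 167717*(-149500) = -25073691500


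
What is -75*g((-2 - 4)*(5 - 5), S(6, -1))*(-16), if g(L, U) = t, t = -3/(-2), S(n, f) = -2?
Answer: 1800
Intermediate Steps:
t = 3/2 (t = -3*(-½) = 3/2 ≈ 1.5000)
g(L, U) = 3/2
-75*g((-2 - 4)*(5 - 5), S(6, -1))*(-16) = -75*3/2*(-16) = -225/2*(-16) = 1800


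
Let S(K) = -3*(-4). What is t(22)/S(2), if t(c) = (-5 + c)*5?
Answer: 85/12 ≈ 7.0833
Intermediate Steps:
S(K) = 12
t(c) = -25 + 5*c
t(22)/S(2) = (-25 + 5*22)/12 = (-25 + 110)*(1/12) = 85*(1/12) = 85/12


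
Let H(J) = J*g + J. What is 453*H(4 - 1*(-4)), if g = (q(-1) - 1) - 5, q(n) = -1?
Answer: -21744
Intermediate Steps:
g = -7 (g = (-1 - 1) - 5 = -2 - 5 = -7)
H(J) = -6*J (H(J) = J*(-7) + J = -7*J + J = -6*J)
453*H(4 - 1*(-4)) = 453*(-6*(4 - 1*(-4))) = 453*(-6*(4 + 4)) = 453*(-6*8) = 453*(-48) = -21744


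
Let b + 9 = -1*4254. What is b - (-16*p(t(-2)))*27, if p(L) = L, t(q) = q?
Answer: -5127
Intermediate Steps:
b = -4263 (b = -9 - 1*4254 = -9 - 4254 = -4263)
b - (-16*p(t(-2)))*27 = -4263 - (-16*(-2))*27 = -4263 - 32*27 = -4263 - 1*864 = -4263 - 864 = -5127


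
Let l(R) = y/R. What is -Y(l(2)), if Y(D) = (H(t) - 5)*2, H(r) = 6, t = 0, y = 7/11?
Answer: -2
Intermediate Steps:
y = 7/11 (y = 7*(1/11) = 7/11 ≈ 0.63636)
l(R) = 7/(11*R)
Y(D) = 2 (Y(D) = (6 - 5)*2 = 1*2 = 2)
-Y(l(2)) = -1*2 = -2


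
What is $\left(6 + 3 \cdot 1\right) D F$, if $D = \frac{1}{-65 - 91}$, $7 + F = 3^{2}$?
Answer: $- \frac{3}{26} \approx -0.11538$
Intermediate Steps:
$F = 2$ ($F = -7 + 3^{2} = -7 + 9 = 2$)
$D = - \frac{1}{156}$ ($D = \frac{1}{-156} = - \frac{1}{156} \approx -0.0064103$)
$\left(6 + 3 \cdot 1\right) D F = \left(6 + 3 \cdot 1\right) \left(- \frac{1}{156}\right) 2 = \left(6 + 3\right) \left(- \frac{1}{156}\right) 2 = 9 \left(- \frac{1}{156}\right) 2 = \left(- \frac{3}{52}\right) 2 = - \frac{3}{26}$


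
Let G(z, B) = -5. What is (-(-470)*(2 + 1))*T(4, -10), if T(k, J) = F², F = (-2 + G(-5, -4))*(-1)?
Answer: 69090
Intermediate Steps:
F = 7 (F = (-2 - 5)*(-1) = -7*(-1) = 7)
T(k, J) = 49 (T(k, J) = 7² = 49)
(-(-470)*(2 + 1))*T(4, -10) = -(-470)*(2 + 1)*49 = -(-470)*3*49 = -94*(-15)*49 = 1410*49 = 69090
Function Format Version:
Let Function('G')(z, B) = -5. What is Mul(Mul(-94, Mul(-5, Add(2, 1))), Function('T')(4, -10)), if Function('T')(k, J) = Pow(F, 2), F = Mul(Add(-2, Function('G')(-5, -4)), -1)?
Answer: 69090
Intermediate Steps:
F = 7 (F = Mul(Add(-2, -5), -1) = Mul(-7, -1) = 7)
Function('T')(k, J) = 49 (Function('T')(k, J) = Pow(7, 2) = 49)
Mul(Mul(-94, Mul(-5, Add(2, 1))), Function('T')(4, -10)) = Mul(Mul(-94, Mul(-5, Add(2, 1))), 49) = Mul(Mul(-94, Mul(-5, 3)), 49) = Mul(Mul(-94, -15), 49) = Mul(1410, 49) = 69090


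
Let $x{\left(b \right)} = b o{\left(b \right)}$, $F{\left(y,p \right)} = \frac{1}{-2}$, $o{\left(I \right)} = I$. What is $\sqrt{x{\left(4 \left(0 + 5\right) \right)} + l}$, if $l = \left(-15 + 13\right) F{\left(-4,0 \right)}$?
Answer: $\sqrt{401} \approx 20.025$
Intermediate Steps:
$F{\left(y,p \right)} = - \frac{1}{2}$
$l = 1$ ($l = \left(-15 + 13\right) \left(- \frac{1}{2}\right) = \left(-2\right) \left(- \frac{1}{2}\right) = 1$)
$x{\left(b \right)} = b^{2}$ ($x{\left(b \right)} = b b = b^{2}$)
$\sqrt{x{\left(4 \left(0 + 5\right) \right)} + l} = \sqrt{\left(4 \left(0 + 5\right)\right)^{2} + 1} = \sqrt{\left(4 \cdot 5\right)^{2} + 1} = \sqrt{20^{2} + 1} = \sqrt{400 + 1} = \sqrt{401}$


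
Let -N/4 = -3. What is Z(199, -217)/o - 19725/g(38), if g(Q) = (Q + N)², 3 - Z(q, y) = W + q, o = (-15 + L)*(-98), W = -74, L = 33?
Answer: -344899/44100 ≈ -7.8208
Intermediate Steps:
N = 12 (N = -4*(-3) = 12)
o = -1764 (o = (-15 + 33)*(-98) = 18*(-98) = -1764)
Z(q, y) = 77 - q (Z(q, y) = 3 - (-74 + q) = 3 + (74 - q) = 77 - q)
g(Q) = (12 + Q)² (g(Q) = (Q + 12)² = (12 + Q)²)
Z(199, -217)/o - 19725/g(38) = (77 - 1*199)/(-1764) - 19725/(12 + 38)² = (77 - 199)*(-1/1764) - 19725/(50²) = -122*(-1/1764) - 19725/2500 = 61/882 - 19725*1/2500 = 61/882 - 789/100 = -344899/44100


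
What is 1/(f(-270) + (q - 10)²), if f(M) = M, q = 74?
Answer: 1/3826 ≈ 0.00026137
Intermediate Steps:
1/(f(-270) + (q - 10)²) = 1/(-270 + (74 - 10)²) = 1/(-270 + 64²) = 1/(-270 + 4096) = 1/3826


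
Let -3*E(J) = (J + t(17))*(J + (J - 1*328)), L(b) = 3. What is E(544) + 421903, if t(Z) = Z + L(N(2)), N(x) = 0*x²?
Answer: 279023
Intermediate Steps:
N(x) = 0
t(Z) = 3 + Z (t(Z) = Z + 3 = 3 + Z)
E(J) = -(-328 + 2*J)*(20 + J)/3 (E(J) = -(J + (3 + 17))*(J + (J - 1*328))/3 = -(J + 20)*(J + (J - 328))/3 = -(20 + J)*(J + (-328 + J))/3 = -(20 + J)*(-328 + 2*J)/3 = -(-328 + 2*J)*(20 + J)/3)
E(544) + 421903 = (6560/3 + 96*544 - ⅔*544²) + 421903 = (6560/3 + 52224 - ⅔*295936) + 421903 = (6560/3 + 52224 - 591872/3) + 421903 = -142880 + 421903 = 279023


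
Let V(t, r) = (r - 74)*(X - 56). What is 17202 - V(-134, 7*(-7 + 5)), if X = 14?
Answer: 13506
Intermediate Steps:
V(t, r) = 3108 - 42*r (V(t, r) = (r - 74)*(14 - 56) = (-74 + r)*(-42) = 3108 - 42*r)
17202 - V(-134, 7*(-7 + 5)) = 17202 - (3108 - 294*(-7 + 5)) = 17202 - (3108 - 294*(-2)) = 17202 - (3108 - 42*(-14)) = 17202 - (3108 + 588) = 17202 - 1*3696 = 17202 - 3696 = 13506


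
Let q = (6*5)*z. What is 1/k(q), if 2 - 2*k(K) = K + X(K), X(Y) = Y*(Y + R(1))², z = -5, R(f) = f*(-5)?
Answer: 1/1801951 ≈ 5.5495e-7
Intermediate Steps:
R(f) = -5*f
X(Y) = Y*(-5 + Y)² (X(Y) = Y*(Y - 5*1)² = Y*(Y - 5)² = Y*(-5 + Y)²)
q = -150 (q = (6*5)*(-5) = 30*(-5) = -150)
k(K) = 1 - K/2 - K*(-5 + K)²/2 (k(K) = 1 - (K + K*(-5 + K)²)/2 = 1 + (-K/2 - K*(-5 + K)²/2) = 1 - K/2 - K*(-5 + K)²/2)
1/k(q) = 1/(1 - ½*(-150) - ½*(-150)*(-5 - 150)²) = 1/(1 + 75 - ½*(-150)*(-155)²) = 1/(1 + 75 - ½*(-150)*24025) = 1/(1 + 75 + 1801875) = 1/1801951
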